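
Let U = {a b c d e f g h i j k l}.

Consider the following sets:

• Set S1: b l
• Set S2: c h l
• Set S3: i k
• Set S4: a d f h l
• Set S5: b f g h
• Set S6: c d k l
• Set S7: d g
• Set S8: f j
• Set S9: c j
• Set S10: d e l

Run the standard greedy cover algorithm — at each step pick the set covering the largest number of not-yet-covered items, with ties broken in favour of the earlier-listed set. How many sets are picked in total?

5

Greedy: pick S4 (covers 5 new) → pick S3 (covers 2 new) → pick S5 (covers 2 new) → pick S9 (covers 2 new) → pick S10 (covers 1 new). Total picks: 5.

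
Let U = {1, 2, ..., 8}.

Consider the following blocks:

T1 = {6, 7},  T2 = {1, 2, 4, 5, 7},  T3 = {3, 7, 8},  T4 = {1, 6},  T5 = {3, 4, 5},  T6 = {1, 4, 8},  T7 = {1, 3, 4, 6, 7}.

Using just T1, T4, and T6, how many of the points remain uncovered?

3

Union of T1, T4, T6 = {1, 4, 6, 7, 8}.
Not covered: 2, 3, 5 — 3 points.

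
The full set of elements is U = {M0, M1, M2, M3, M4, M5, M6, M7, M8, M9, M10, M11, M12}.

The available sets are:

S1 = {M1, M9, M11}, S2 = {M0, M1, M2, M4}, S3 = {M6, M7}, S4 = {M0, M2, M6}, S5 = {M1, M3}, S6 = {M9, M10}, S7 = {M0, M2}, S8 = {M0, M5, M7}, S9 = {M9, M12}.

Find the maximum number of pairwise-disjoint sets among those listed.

4

S3, S5, S7, S9 are pairwise disjoint (S3={M6,M7}; S5={M1,M3}; S7={M0,M2}; S9={M9,M12}).
Every remaining set overlaps one of these, and no 5 of the listed sets are pairwise disjoint, so 4 is the maximum.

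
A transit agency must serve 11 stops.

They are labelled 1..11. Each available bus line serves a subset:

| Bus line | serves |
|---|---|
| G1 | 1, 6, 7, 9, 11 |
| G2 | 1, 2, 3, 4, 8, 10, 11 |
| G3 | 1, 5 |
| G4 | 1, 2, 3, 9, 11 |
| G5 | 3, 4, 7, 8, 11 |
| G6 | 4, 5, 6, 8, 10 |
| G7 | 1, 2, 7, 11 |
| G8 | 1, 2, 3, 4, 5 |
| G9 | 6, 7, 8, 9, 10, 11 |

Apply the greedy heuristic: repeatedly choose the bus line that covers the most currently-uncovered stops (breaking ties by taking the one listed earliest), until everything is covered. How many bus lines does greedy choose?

3

Greedy: pick G2 (covers 7 new) → pick G1 (covers 3 new) → pick G3 (covers 1 new). Total picks: 3.
(The true minimum cover uses only 2 bus lines, so greedy is not optimal here.)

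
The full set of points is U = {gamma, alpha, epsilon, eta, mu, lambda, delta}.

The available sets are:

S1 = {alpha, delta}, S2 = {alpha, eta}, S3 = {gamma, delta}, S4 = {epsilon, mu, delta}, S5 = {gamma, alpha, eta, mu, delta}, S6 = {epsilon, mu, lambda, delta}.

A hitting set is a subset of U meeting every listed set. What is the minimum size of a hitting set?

The 2 points {eta, delta} hit every set.
The sets S2, S6 are pairwise disjoint, so any hitting set needs a separate point for each — at least 2. Hence 2 is optimal.

2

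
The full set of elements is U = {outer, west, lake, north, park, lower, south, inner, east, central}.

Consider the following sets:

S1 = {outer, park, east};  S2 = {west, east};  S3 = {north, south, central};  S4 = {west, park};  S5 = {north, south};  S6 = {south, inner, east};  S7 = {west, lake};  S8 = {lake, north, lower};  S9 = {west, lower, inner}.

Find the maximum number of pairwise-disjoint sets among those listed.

S1, S5, S9 are pairwise disjoint (S1={outer,park,east}; S5={north,south}; S9={west,lower,inner}).
Every remaining set overlaps one of these, and no 4 of the listed sets are pairwise disjoint, so 3 is the maximum.

3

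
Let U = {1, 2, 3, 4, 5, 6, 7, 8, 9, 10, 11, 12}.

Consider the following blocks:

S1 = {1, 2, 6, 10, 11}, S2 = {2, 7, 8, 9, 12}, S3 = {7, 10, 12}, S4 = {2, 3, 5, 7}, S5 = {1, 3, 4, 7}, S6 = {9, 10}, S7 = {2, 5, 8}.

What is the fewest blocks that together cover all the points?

S1 and S2 and S4 and S5 together: S1 ∪ S2 ∪ S4 ∪ S5 = {1, 2, 3, 4, 5, 6, 7, 8, 9, 10, 11, 12} — every point is covered.
No 3 of the 7 blocks cover everything (all 35 combinations miss at least one point), so 4 is optimal.

4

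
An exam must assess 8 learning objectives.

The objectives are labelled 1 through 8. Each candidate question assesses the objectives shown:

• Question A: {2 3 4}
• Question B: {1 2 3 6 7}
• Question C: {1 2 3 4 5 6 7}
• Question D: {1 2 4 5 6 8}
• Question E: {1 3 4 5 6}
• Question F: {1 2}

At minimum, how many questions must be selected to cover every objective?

C and D together: C ∪ D = {1, 2, 3, 4, 5, 6, 7, 8} — every objective is covered.
No single question has all 8 objectives (the largest, C, has 7), so 2 is optimal.

2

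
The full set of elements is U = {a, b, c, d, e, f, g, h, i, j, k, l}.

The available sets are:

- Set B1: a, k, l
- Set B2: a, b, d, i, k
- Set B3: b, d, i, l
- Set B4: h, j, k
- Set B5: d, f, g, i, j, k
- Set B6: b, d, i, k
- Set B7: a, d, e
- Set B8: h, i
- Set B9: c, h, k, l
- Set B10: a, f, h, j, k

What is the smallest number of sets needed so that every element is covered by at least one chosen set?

B5 and B6 and B7 and B9 together: B5 ∪ B6 ∪ B7 ∪ B9 = {a, b, c, d, e, f, g, h, i, j, k, l} — every element is covered.
No 3 of the 10 sets cover everything (all 120 combinations miss at least one element), so 4 is optimal.

4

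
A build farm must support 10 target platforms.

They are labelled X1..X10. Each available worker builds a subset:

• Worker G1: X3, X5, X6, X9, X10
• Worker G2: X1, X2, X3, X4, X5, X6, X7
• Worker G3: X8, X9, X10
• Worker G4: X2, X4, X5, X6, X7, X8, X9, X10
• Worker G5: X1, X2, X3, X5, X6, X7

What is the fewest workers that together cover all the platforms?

2

Take {G4, G5}. Their union is {X1, X2, X3, X4, X5, X6, X7, X8, X9, X10}, which is all 10 platforms.
No single worker has all 10 platforms (the largest, G4, has 8), so 2 is optimal.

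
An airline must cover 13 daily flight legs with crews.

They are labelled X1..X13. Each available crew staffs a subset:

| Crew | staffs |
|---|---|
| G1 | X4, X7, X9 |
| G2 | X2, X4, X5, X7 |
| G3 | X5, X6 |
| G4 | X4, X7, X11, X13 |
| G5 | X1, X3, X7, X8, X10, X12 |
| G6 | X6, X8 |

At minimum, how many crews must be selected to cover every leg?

G1 and G2 and G3 and G4 and G5 together: G1 ∪ G2 ∪ G3 ∪ G4 ∪ G5 = {X1, X2, X3, X4, X5, X6, X7, X8, X9, X10, X11, X12, X13} — every leg is covered.
No 4 of the 6 crews cover everything (all 15 combinations miss at least one leg), so 5 is optimal.

5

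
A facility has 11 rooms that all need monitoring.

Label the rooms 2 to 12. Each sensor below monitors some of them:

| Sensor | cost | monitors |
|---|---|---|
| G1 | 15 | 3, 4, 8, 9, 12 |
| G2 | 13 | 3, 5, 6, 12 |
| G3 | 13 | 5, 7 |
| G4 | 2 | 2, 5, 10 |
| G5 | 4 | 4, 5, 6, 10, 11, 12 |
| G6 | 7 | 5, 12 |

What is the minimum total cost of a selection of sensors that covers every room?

34

G1, G3, G4, G5 together cover every room (G1 ∪ G3 ∪ G4 ∪ G5 = {2, 3, 4, 5, 6, 7, 8, 9, 10, 11, 12}); total cost 15 + 13 + 2 + 4 = 34.
No covering selection has total cost below 34.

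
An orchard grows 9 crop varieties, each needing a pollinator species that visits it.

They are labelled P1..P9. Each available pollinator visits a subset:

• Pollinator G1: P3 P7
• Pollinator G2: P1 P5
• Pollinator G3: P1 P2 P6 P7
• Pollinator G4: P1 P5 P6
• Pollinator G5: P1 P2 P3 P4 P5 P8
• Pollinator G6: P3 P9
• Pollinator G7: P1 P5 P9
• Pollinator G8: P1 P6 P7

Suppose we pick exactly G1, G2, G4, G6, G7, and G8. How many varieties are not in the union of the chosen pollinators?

3

Union of G1, G2, G4, G6, G7, G8 = {P1, P3, P5, P6, P7, P9}.
Not covered: P2, P4, P8 — 3 varieties.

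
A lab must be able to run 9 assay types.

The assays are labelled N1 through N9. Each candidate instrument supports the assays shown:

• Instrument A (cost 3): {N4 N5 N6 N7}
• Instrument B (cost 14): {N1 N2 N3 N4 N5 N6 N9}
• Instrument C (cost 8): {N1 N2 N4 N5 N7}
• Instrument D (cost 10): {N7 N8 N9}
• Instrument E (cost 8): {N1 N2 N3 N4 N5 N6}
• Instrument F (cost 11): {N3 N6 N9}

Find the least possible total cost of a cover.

18

D, E together cover every assay (D ∪ E = {N1, N2, N3, N4, N5, N6, N7, N8, N9}); total cost 10 + 8 = 18.
The greedy pick A, E, D costs 21; no covering selection beats 18.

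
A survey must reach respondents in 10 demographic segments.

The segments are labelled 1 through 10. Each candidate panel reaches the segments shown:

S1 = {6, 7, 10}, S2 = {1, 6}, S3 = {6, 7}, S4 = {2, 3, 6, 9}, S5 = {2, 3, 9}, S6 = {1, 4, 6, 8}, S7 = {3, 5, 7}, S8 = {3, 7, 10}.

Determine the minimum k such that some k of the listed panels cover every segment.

S4 and S6 and S7 and S8 together: S4 ∪ S6 ∪ S7 ∪ S8 = {1, 2, 3, 4, 5, 6, 7, 8, 9, 10} — every segment is covered.
No 3 of the 8 panels cover everything (all 56 combinations miss at least one segment), so 4 is optimal.

4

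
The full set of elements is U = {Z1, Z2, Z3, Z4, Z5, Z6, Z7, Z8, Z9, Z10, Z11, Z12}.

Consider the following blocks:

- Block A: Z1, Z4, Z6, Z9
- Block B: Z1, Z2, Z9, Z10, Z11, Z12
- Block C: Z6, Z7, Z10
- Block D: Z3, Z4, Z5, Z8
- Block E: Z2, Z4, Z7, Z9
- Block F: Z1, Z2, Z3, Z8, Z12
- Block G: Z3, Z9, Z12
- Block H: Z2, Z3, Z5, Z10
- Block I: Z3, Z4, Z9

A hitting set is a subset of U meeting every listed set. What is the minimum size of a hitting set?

Take T = {Z3, Z6, Z9}. Each listed block contains at least one of these, so T is a hitting set of size 3.
No choice of 2 elements meets every block, so 3 is the minimum.

3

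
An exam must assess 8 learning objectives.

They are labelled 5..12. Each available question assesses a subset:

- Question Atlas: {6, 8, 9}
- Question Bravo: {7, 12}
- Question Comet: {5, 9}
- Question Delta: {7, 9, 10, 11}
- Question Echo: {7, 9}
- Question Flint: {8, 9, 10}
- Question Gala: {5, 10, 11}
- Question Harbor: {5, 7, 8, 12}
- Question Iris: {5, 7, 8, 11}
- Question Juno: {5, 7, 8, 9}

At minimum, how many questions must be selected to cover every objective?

Atlas and Bravo and Gala together: Atlas ∪ Bravo ∪ Gala = {5, 6, 7, 8, 9, 10, 11, 12} — every objective is covered.
Only Atlas contains 6, so Atlas is forced; the remaining 5 objectives need at least 2 more questions (each remaining question adds at most 3) — so at least 3 questions are needed, and 3 is optimal.

3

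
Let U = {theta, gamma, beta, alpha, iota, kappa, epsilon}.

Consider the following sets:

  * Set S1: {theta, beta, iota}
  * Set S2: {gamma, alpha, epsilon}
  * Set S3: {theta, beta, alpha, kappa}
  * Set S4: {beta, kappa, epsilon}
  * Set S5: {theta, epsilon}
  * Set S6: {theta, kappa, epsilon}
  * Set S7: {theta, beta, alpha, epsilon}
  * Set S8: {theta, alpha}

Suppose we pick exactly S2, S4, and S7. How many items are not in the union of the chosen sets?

1

Union of S2, S4, S7 = {theta, gamma, beta, alpha, kappa, epsilon}.
Not covered: iota — 1 item.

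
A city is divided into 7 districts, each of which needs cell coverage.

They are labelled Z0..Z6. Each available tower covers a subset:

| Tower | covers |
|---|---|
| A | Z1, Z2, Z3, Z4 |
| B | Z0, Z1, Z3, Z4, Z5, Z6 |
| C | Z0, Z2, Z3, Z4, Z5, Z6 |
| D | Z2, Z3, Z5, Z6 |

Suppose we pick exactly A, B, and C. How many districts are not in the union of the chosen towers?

Union of A, B, C = {Z0, Z1, Z2, Z3, Z4, Z5, Z6} — that's every district, so 0 are uncovered.

0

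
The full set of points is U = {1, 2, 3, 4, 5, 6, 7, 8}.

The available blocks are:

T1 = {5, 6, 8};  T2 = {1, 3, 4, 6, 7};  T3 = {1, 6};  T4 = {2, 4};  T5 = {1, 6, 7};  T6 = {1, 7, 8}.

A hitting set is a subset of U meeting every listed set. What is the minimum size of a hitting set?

3

H = {4, 6, 7} meets every block (each contains at least one member of H), and |H| = 3.
No choice of 2 points meets every block, so 3 is the minimum.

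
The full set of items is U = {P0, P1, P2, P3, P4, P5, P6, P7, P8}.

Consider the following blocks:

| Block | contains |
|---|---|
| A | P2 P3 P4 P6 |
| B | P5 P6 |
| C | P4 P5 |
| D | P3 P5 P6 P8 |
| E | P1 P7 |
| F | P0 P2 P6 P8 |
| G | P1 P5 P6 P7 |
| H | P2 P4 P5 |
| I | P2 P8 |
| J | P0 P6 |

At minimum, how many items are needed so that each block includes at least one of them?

Take T = {P1, P2, P4, P6}. Each listed block contains at least one of these, so T is a hitting set of size 4.
The blocks C, E, I, J are pairwise disjoint, so any hitting set needs a separate item for each — at least 4. Hence 4 is optimal.

4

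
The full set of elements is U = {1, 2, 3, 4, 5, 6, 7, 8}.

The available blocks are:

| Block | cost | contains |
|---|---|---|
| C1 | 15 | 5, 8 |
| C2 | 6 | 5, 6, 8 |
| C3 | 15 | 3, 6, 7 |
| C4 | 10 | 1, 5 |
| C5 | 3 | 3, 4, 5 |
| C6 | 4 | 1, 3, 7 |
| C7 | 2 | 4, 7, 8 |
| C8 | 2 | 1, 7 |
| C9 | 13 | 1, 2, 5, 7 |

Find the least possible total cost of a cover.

22

C2, C5, C9 together cover every element (C2 ∪ C5 ∪ C9 = {1, 2, 3, 4, 5, 6, 7, 8}); total cost 6 + 3 + 13 = 22.
The greedy pick C7, C5, C8, C2, C9 costs 26; no covering selection beats 22.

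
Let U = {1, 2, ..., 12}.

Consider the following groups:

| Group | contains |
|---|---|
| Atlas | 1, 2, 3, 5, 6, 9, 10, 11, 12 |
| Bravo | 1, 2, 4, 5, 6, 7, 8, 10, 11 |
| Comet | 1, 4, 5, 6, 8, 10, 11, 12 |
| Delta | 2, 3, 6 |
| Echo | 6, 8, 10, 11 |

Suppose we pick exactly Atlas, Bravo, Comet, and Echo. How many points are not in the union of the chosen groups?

Union of Atlas, Bravo, Comet, Echo = {1, 2, 3, 4, 5, 6, 7, 8, 9, 10, 11, 12} — that's every point, so 0 are uncovered.

0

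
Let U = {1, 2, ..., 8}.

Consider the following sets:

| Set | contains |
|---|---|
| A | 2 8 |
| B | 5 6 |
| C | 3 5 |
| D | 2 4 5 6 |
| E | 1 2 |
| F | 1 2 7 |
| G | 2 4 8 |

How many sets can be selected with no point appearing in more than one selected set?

2

B, G are pairwise disjoint (B={5,6}; G={2,4,8}).
Every remaining set overlaps one of these, and no 3 of the listed sets are pairwise disjoint, so 2 is the maximum.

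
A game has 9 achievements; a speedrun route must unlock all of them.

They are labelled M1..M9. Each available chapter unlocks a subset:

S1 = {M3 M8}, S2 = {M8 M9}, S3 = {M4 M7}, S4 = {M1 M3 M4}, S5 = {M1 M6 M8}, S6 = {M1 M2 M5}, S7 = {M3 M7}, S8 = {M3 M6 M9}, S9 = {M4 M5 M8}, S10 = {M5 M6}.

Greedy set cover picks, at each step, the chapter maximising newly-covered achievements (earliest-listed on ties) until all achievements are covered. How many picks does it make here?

Greedy: pick S4 (covers 3 new) → pick S2 (covers 2 new) → pick S6 (covers 2 new) → pick S3 (covers 1 new) → pick S5 (covers 1 new). Total picks: 5.
(The true minimum cover uses only 4 chapters, so greedy is not optimal here.)

5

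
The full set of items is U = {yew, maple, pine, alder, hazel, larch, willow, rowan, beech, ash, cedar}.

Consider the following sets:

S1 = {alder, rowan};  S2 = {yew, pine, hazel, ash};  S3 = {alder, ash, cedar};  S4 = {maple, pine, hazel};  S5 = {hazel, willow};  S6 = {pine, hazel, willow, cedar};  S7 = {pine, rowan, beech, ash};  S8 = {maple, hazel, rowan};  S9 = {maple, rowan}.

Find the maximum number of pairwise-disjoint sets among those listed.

S3, S5, S9 are pairwise disjoint (S3={alder,ash,cedar}; S5={hazel,willow}; S9={maple,rowan}).
Every remaining set overlaps one of these, and no 4 of the listed sets are pairwise disjoint, so 3 is the maximum.

3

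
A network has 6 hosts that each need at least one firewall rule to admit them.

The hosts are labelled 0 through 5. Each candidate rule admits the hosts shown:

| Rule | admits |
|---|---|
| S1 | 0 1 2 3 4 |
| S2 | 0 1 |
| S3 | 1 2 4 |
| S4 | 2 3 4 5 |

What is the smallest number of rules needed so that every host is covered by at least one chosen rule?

Take {S2, S4}. Their union is {0, 1, 2, 3, 4, 5}, which is all 6 hosts.
No single rule has all 6 hosts (the largest, S1, has 5), so 2 is optimal.

2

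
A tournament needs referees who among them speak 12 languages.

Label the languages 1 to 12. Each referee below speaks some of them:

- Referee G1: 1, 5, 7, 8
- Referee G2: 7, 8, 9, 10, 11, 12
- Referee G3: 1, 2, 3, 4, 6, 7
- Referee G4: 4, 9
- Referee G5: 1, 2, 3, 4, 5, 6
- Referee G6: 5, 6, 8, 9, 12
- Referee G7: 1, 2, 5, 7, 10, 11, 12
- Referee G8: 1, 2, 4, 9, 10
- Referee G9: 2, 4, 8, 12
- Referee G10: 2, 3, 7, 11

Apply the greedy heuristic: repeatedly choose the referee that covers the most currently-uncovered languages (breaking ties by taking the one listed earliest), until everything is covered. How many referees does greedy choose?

Greedy: pick G7 (covers 7 new) → pick G3 (covers 3 new) → pick G2 (covers 2 new). Total picks: 3.
(The true minimum cover uses only 2 referees, so greedy is not optimal here.)

3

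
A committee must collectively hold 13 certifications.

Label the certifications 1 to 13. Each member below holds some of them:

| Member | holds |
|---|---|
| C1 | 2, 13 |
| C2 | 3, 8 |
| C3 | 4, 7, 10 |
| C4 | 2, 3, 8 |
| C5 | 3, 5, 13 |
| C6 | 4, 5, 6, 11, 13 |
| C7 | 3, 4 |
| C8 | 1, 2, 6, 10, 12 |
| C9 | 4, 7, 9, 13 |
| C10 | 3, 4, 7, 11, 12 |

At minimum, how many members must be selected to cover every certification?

Take {C4, C6, C8, C9}. Their union is {1, 2, 3, 4, 5, 6, 7, 8, 9, 10, 11, 12, 13}, which is all 13 certifications.
No 3 of the 10 members cover everything (all 120 combinations miss at least one certification), so 4 is optimal.

4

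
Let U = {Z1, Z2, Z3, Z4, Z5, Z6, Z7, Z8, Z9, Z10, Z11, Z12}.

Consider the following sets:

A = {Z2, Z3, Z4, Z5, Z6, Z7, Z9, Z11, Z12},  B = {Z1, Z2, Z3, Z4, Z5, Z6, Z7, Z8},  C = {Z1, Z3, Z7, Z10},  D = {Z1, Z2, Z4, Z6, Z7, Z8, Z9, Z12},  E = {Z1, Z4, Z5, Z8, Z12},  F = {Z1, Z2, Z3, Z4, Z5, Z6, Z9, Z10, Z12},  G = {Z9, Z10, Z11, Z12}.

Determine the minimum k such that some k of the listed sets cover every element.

Take {B, G}. Their union is {Z1, Z2, Z3, Z4, Z5, Z6, Z7, Z8, Z9, Z10, Z11, Z12}, which is all 12 elements.
No single set has all 12 elements (the largest, A, has 9), so 2 is optimal.

2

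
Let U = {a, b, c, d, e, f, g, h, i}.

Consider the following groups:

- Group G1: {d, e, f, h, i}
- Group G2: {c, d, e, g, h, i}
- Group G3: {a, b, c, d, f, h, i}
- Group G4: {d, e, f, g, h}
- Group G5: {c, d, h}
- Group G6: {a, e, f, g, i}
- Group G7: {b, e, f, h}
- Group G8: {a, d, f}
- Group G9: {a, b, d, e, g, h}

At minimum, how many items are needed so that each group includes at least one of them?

2

Take T = {f, h}. Each listed group contains at least one of these, so T is a hitting set of size 2.
The groups G5, G6 are pairwise disjoint, so any hitting set needs a separate item for each — at least 2. Hence 2 is optimal.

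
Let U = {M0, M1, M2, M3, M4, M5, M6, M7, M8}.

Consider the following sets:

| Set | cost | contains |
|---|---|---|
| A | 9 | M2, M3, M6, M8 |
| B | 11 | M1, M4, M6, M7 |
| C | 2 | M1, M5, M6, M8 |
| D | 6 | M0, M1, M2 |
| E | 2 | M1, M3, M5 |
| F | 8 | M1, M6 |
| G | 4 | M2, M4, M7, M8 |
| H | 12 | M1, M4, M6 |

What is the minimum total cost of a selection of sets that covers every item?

14

C, D, E, G together cover every item (C ∪ D ∪ E ∪ G = {M0, M1, M2, M3, M4, M5, M6, M7, M8}); total cost 2 + 6 + 2 + 4 = 14.
No covering selection has total cost below 14.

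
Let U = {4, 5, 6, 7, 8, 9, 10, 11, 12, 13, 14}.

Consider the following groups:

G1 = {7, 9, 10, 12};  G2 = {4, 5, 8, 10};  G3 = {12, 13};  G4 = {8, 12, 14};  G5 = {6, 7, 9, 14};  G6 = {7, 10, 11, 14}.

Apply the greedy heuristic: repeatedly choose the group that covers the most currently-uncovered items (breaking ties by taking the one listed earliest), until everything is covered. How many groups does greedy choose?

5

Greedy: pick G1 (covers 4 new) → pick G2 (covers 3 new) → pick G5 (covers 2 new) → pick G3 (covers 1 new) → pick G6 (covers 1 new). Total picks: 5.
(The true minimum cover uses only 4 groups, so greedy is not optimal here.)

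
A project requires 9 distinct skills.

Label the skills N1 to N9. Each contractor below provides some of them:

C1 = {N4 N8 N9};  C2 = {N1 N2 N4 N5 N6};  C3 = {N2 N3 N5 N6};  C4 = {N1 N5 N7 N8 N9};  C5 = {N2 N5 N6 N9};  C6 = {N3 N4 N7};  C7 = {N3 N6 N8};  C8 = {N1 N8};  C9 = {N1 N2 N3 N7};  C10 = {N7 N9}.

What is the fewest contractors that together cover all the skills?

3

C2 and C4 and C9 together: C2 ∪ C4 ∪ C9 = {N1, N2, N3, N4, N5, N6, N7, N8, N9} — every skill is covered.
No 2 of the 10 contractors cover everything (all 45 combinations miss at least one skill), so 3 is optimal.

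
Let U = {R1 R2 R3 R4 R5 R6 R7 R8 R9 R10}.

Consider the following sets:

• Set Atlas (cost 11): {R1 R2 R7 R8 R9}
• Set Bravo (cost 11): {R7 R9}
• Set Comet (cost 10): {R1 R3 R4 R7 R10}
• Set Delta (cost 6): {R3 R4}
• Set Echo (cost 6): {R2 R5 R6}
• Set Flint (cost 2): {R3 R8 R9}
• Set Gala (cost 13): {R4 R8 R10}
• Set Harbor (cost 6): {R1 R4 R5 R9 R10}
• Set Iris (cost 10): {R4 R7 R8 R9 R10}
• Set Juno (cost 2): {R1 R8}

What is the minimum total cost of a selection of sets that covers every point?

18

Comet, Echo, Flint together cover every point (Comet ∪ Echo ∪ Flint = {R1, R2, R3, R4, R5, R6, R7, R8, R9, R10}); total cost 10 + 6 + 2 = 18.
The greedy pick Flint, Harbor, Echo, Comet costs 24; no covering selection beats 18.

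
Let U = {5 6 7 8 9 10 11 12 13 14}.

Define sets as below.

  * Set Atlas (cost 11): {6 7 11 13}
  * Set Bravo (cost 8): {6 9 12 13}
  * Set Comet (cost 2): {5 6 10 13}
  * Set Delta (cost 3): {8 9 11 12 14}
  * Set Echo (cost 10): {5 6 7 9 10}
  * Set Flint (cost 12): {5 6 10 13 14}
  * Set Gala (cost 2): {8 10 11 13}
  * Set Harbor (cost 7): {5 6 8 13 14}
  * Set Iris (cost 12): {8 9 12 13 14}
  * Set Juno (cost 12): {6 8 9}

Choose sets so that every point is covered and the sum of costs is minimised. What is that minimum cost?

15

Delta, Echo, Gala together cover every point (Delta ∪ Echo ∪ Gala = {5, 6, 7, 8, 9, 10, 11, 12, 13, 14}); total cost 3 + 10 + 2 = 15.
No covering selection has total cost below 15.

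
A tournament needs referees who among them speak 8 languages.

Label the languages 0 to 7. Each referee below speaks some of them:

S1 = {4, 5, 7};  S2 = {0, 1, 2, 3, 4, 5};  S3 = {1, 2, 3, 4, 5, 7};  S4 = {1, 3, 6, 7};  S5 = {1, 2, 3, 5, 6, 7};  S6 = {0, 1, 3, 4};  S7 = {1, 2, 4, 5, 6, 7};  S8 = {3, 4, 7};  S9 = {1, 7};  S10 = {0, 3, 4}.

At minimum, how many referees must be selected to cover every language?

S7 and S10 together: S7 ∪ S10 = {0, 1, 2, 3, 4, 5, 6, 7} — every language is covered.
No single referee has all 8 languages (the largest, S2, has 6), so 2 is optimal.

2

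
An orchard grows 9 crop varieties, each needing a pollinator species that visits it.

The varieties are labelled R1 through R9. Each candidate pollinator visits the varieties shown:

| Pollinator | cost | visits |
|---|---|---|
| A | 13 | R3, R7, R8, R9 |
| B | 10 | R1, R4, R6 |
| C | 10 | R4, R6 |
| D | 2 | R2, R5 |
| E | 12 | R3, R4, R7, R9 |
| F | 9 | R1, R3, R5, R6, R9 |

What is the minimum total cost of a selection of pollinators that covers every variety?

A, B, D together cover every variety (A ∪ B ∪ D = {R1, R2, R3, R4, R5, R6, R7, R8, R9}); total cost 13 + 10 + 2 = 25.
The greedy pick D, F, E, A costs 36; no covering selection beats 25.

25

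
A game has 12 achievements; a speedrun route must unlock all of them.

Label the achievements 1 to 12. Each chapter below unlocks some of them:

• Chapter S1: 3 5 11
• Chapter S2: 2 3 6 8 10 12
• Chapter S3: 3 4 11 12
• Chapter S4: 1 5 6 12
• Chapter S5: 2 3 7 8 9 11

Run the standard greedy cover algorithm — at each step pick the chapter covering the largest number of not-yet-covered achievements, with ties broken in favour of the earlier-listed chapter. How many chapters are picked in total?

Greedy: pick S2 (covers 6 new) → pick S5 (covers 3 new) → pick S4 (covers 2 new) → pick S3 (covers 1 new). Total picks: 4.

4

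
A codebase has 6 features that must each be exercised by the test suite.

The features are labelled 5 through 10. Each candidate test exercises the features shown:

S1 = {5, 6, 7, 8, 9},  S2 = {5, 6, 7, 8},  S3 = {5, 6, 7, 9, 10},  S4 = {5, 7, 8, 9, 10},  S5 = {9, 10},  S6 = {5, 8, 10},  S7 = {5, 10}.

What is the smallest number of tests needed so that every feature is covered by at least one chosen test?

2

S1 and S4 together: S1 ∪ S4 = {5, 6, 7, 8, 9, 10} — every feature is covered.
No single test has all 6 features (the largest, S1, has 5), so 2 is optimal.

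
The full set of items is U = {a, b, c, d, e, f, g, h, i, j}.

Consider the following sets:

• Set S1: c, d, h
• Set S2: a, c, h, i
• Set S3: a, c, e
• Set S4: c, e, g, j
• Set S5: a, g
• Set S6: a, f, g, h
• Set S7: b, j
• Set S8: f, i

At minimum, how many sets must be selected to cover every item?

Take {S1, S3, S5, S7, S8}. Their union is {a, b, c, d, e, f, g, h, i, j}, which is all 10 items.
No 4 of the 8 sets cover everything (all 70 combinations miss at least one item), so 5 is optimal.

5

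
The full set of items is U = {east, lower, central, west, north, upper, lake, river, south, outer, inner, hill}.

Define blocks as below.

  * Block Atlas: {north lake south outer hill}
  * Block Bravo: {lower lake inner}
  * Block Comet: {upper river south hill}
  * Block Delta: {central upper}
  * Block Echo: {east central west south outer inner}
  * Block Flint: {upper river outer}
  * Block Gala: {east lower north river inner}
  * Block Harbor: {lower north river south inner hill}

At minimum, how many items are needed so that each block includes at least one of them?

Take H = {lower, upper, south}. Each listed block contains at least one of these, so H is a hitting set of size 3.
No choice of 2 items meets every block, so 3 is the minimum.

3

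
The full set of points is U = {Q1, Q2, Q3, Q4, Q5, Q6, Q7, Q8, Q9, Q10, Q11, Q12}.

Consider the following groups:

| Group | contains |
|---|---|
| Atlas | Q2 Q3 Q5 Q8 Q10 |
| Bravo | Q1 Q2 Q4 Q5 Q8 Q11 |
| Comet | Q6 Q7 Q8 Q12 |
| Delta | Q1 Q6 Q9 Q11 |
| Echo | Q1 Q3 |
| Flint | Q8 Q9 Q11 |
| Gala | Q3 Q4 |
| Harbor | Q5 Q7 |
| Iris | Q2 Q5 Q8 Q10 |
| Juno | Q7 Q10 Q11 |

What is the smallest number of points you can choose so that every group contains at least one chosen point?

4

Take H = {Q1, Q4, Q7, Q8}. Each listed group contains at least one of these, so H is a hitting set of size 4.
No choice of 3 points meets every group, so 4 is the minimum.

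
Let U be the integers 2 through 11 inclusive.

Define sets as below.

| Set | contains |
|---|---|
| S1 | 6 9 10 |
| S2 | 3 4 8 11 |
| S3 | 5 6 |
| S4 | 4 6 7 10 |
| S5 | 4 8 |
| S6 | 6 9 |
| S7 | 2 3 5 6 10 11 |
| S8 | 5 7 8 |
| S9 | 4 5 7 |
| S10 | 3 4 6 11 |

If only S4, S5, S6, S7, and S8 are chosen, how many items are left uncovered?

0

Union of S4, S5, S6, S7, S8 = {2, 3, 4, 5, 6, 7, 8, 9, 10, 11} — that's every item, so 0 are uncovered.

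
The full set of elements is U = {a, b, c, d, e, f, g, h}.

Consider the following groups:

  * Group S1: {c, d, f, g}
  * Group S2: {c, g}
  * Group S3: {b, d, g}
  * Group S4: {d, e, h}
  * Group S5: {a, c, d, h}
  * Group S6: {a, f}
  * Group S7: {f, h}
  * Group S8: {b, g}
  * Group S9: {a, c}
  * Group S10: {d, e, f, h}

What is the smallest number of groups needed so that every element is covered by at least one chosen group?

3

Take {S8, S9, S10}. Their union is {a, b, c, d, e, f, g, h}, which is all 8 elements.
No 2 of the 10 groups cover everything (all 45 combinations miss at least one element), so 3 is optimal.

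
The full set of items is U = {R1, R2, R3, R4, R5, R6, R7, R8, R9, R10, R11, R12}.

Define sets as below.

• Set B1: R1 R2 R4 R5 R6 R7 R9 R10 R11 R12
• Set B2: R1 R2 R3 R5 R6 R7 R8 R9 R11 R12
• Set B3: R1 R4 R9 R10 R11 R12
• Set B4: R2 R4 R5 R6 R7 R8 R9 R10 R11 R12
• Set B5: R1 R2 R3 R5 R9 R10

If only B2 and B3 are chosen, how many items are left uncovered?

0

Union of B2, B3 = {R1, R2, R3, R4, R5, R6, R7, R8, R9, R10, R11, R12} — that's every item, so 0 are uncovered.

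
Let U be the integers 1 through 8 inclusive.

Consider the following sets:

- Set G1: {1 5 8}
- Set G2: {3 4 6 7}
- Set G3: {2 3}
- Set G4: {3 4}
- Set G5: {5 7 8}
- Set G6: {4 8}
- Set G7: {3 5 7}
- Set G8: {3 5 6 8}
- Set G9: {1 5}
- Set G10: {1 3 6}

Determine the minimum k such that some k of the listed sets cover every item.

3

G1 and G2 and G3 together: G1 ∪ G2 ∪ G3 = {1, 2, 3, 4, 5, 6, 7, 8} — every item is covered.
Only G3 contains 2, so G3 is forced; the remaining 6 items need at least 2 more sets (each remaining set adds at most 3) — so at least 3 sets are needed, and 3 is optimal.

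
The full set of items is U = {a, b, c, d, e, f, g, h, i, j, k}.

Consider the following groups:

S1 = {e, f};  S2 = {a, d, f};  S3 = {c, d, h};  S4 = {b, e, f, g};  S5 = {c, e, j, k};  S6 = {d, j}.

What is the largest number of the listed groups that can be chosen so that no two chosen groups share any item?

2

S2, S5 are pairwise disjoint (S2={a,d,f}; S5={c,e,j,k}).
Every remaining group overlaps one of these, and no 3 of the listed groups are pairwise disjoint, so 2 is the maximum.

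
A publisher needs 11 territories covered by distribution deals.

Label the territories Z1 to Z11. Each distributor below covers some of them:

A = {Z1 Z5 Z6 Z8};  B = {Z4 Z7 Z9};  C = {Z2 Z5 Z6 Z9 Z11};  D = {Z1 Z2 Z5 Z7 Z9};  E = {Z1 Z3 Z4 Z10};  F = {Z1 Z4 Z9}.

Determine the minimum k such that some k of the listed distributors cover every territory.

A and B and C and E together: A ∪ B ∪ C ∪ E = {Z1, Z2, Z3, Z4, Z5, Z6, Z7, Z8, Z9, Z10, Z11} — every territory is covered.
Only A contains Z8, so A is forced; the remaining 7 territories need at least 3 more distributors (each remaining distributor adds at most 3) — so at least 4 distributors are needed, and 4 is optimal.

4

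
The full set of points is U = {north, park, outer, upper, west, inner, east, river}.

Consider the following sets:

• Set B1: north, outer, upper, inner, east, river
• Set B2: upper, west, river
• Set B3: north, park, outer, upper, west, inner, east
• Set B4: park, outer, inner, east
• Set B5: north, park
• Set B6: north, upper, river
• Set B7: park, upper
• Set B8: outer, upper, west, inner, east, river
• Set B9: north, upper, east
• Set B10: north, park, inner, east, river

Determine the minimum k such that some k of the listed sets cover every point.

2

Take {B3, B6}. Their union is {north, park, outer, upper, west, inner, east, river}, which is all 8 points.
No single set has all 8 points (the largest, B3, has 7), so 2 is optimal.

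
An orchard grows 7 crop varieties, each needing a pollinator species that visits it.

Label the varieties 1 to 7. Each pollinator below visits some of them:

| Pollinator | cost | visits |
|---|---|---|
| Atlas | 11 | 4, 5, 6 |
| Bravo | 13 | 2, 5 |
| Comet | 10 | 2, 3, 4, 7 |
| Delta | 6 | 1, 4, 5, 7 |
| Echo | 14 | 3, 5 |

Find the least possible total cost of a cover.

27

Atlas, Comet, Delta together cover every variety (Atlas ∪ Comet ∪ Delta = {1, 2, 3, 4, 5, 6, 7}); total cost 11 + 10 + 6 = 27.
No covering selection has total cost below 27.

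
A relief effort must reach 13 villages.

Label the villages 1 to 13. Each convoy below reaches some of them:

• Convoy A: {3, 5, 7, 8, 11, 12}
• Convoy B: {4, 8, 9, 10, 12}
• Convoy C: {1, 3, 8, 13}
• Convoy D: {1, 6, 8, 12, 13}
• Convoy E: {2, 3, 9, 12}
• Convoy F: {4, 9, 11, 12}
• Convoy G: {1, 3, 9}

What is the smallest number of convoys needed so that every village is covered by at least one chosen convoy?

Take {A, B, D, E}. Their union is {1, 2, 3, 4, 5, 6, 7, 8, 9, 10, 11, 12, 13}, which is all 13 villages.
Only E contains 2, so E is forced; the remaining 9 villages need at least 3 more convoys (each remaining convoy adds at most 4) — so at least 4 convoys are needed, and 4 is optimal.

4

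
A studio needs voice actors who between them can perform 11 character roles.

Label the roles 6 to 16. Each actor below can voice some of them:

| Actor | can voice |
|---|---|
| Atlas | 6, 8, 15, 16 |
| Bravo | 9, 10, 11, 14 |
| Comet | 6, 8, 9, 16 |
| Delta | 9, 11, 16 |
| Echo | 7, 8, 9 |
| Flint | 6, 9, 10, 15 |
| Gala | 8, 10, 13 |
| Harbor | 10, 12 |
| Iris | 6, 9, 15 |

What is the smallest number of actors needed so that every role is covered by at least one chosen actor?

Atlas and Bravo and Echo and Gala and Harbor together: Atlas ∪ Bravo ∪ Echo ∪ Gala ∪ Harbor = {6, 7, 8, 9, 10, 11, 12, 13, 14, 15, 16} — every role is covered.
No 4 of the 9 actors cover everything (all 126 combinations miss at least one role), so 5 is optimal.

5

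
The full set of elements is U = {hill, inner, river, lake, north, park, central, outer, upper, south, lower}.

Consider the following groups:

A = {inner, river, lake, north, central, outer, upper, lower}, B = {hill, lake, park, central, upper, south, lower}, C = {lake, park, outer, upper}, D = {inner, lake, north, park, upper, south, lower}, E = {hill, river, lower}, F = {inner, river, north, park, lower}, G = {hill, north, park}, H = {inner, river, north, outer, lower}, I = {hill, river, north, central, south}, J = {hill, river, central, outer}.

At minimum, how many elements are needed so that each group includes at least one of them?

Take T = {river, park}. Each listed group contains at least one of these, so T is a hitting set of size 2.
The groups D, J are pairwise disjoint, so any hitting set needs a separate element for each — at least 2. Hence 2 is optimal.

2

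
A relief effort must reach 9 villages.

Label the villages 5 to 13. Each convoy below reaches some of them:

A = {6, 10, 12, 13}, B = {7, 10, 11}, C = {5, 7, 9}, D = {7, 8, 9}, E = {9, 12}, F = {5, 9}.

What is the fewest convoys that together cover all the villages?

A and B and D and F together: A ∪ B ∪ D ∪ F = {5, 6, 7, 8, 9, 10, 11, 12, 13} — every village is covered.
No 3 of the 6 convoys cover everything (all 20 combinations miss at least one village), so 4 is optimal.

4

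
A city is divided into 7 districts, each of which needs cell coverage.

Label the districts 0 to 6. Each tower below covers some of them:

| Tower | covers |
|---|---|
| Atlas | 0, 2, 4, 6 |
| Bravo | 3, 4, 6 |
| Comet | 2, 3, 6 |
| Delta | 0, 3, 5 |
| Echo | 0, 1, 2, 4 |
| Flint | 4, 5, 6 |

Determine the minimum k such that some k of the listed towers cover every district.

Take {Delta, Echo, Flint}. Their union is {0, 1, 2, 3, 4, 5, 6}, which is all 7 districts.
Only Echo contains 1, so Echo is forced; the remaining 3 districts need at least 2 more towers (each remaining tower adds at most 2) — so at least 3 towers are needed, and 3 is optimal.

3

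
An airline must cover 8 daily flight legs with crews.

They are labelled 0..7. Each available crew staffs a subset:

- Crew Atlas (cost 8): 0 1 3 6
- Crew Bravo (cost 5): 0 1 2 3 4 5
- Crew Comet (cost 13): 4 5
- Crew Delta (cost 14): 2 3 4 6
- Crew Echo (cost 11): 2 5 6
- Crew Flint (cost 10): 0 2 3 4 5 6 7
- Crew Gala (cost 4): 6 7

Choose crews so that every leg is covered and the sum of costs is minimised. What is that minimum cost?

Bravo, Gala together cover every leg (Bravo ∪ Gala = {0, 1, 2, 3, 4, 5, 6, 7}); total cost 5 + 4 = 9.
No covering selection has total cost below 9.

9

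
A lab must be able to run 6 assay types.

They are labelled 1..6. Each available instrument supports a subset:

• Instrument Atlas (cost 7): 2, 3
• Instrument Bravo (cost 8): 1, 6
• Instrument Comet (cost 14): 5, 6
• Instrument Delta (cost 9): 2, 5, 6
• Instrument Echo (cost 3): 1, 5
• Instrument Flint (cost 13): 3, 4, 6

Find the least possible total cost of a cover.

23

Atlas, Echo, Flint together cover every assay (Atlas ∪ Echo ∪ Flint = {1, 2, 3, 4, 5, 6}); total cost 7 + 3 + 13 = 23.
No covering selection has total cost below 23.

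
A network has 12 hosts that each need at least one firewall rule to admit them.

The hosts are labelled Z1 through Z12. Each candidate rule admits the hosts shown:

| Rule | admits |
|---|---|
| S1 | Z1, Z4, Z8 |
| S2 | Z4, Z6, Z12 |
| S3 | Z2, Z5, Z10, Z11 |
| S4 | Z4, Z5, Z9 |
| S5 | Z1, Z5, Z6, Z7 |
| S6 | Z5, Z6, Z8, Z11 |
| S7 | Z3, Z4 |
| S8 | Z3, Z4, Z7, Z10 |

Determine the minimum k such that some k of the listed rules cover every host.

Take {S1, S2, S3, S4, S8}. Their union is {Z1, Z2, Z3, Z4, Z5, Z6, Z7, Z8, Z9, Z10, Z11, Z12}, which is all 12 hosts.
No 4 of the 8 rules cover everything (all 70 combinations miss at least one host), so 5 is optimal.

5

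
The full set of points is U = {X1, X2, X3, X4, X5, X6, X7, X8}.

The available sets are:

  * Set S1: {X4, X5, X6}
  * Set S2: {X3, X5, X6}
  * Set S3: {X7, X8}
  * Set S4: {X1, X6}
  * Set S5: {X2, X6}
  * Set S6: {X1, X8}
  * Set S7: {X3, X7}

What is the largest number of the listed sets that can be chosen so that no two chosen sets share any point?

3

S5, S6, S7 are pairwise disjoint (S5={X2,X6}; S6={X1,X8}; S7={X3,X7}).
Every remaining set overlaps one of these, and no 4 of the listed sets are pairwise disjoint, so 3 is the maximum.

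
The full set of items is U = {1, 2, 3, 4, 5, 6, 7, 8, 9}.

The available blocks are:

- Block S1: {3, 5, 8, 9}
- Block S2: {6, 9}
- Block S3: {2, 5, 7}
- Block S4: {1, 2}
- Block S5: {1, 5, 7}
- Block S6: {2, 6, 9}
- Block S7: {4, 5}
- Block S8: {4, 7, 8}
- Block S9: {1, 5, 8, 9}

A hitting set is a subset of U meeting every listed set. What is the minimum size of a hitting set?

Take H = {1, 2, 4, 9}. Each listed block contains at least one of these, so H is a hitting set of size 4.
No choice of 3 items meets every block, so 4 is the minimum.

4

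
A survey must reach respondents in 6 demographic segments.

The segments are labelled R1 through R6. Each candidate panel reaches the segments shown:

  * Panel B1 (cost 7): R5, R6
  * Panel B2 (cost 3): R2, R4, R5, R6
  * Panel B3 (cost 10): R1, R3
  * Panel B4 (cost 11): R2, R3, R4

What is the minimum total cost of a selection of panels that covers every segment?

13

B2, B3 together cover every segment (B2 ∪ B3 = {R1, R2, R3, R4, R5, R6}); total cost 3 + 10 = 13.
No covering selection has total cost below 13.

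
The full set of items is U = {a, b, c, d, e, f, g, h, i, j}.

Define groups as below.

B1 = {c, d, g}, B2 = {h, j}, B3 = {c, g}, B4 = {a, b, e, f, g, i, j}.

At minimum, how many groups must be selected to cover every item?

B1, B2, and B4 cover everything between them: the union {a, b, c, d, e, f, g, h, i, j} is all of U.
Only B4 contains a, so B4 is forced; the remaining 3 items need at least 2 more groups (each remaining group adds at most 2) — so at least 3 groups are needed, and 3 is optimal.

3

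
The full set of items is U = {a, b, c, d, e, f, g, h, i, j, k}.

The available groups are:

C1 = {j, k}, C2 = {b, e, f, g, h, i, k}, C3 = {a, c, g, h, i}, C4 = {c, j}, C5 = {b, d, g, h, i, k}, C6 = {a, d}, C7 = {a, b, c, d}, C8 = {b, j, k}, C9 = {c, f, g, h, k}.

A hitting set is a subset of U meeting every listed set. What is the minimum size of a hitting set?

Take T = {d, g, j}. Each listed group contains at least one of these, so T is a hitting set of size 3.
The groups C2, C4, C6 are pairwise disjoint, so any hitting set needs a separate item for each — at least 3. Hence 3 is optimal.

3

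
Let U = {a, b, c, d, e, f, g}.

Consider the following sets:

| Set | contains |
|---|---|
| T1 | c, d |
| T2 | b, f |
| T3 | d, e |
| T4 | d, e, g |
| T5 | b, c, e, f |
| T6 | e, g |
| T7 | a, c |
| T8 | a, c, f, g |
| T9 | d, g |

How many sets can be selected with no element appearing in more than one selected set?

T1, T2, T6 are pairwise disjoint (T1={c,d}; T2={b,f}; T6={e,g}).
Every remaining set overlaps one of these, and no 4 of the listed sets are pairwise disjoint, so 3 is the maximum.

3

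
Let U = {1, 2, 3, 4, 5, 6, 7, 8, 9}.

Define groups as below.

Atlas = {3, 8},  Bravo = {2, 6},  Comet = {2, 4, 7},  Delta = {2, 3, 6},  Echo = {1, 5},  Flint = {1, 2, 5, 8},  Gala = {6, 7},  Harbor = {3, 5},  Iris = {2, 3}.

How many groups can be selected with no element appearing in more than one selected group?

3

Atlas, Echo, Gala are pairwise disjoint (Atlas={3,8}; Echo={1,5}; Gala={6,7}).
Every remaining group overlaps one of these, and no 4 of the listed groups are pairwise disjoint, so 3 is the maximum.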